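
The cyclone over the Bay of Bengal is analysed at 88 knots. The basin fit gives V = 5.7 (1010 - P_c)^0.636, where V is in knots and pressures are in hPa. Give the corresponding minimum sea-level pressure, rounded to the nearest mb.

ΔP = (V / 5.7)^(1/0.636) = (88/5.7)^1.572.
88/5.7 = 15.439; 15.439^1.572 ≈ 73.94 mb.
P_c = 1010 − 73.94 = 936.06 ≈ 936 mb.

936 mb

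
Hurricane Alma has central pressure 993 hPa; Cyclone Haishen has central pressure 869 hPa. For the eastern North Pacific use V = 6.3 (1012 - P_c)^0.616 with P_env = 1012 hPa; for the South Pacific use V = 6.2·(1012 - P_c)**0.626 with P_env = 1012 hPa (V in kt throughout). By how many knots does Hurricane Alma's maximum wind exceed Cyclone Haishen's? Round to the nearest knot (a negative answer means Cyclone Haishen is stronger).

Hurricane Alma: ΔP = 19; V ≈ 6.3 × 19^0.616 ≈ 38.64 kt.
Cyclone Haishen: ΔP = 143; V ≈ 6.2 × 143^0.626 ≈ 138.56 kt.
Difference ≈ 38.64 − 138.56 = -99.92 → -100 kt.

-100 kt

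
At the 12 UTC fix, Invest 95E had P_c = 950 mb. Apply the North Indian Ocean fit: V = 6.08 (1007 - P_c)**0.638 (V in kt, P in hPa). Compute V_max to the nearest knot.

80 kt

ΔP = 1007 − 950 = 57 mb.
57^0.638 ≈ 13.190.
V ≈ 6.08 × 13.190 ≈ 80.2 kt.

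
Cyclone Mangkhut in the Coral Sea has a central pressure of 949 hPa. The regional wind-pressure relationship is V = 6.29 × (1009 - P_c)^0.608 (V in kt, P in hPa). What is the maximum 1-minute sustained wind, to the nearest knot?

76 kt

ΔP = 1009 − 949 = 60 hPa.
60^0.608 ≈ 12.054.
V ≈ 6.29 × 12.054 ≈ 75.8 kt.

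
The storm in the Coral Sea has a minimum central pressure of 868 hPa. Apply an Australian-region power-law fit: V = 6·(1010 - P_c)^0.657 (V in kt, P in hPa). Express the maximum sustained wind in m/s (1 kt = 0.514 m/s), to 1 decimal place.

80.0 m/s

ΔP = 1010 − 868 = 142 hPa.
V ≈ 6 × 142^0.657 = 6 × 25.945 ≈ 155.670 kt.
155.670 × 0.514 ≈ 80.01 m/s → 80.0 m/s.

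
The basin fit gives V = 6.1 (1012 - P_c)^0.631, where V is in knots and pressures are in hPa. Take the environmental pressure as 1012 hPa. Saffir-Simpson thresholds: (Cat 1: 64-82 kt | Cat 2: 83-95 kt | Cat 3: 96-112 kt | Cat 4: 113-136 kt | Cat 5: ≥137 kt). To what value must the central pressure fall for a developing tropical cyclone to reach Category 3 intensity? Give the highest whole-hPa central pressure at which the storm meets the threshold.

Category 3 begins at V = 96 kt.
Required ΔP = (96/6.1)^(1/0.631) = 15.738^1.585 ≈ 78.87 hPa.
P_c ≤ 1012 − 78.87 = 933.13, so the highest integer P_c is 933 hPa.

933 hPa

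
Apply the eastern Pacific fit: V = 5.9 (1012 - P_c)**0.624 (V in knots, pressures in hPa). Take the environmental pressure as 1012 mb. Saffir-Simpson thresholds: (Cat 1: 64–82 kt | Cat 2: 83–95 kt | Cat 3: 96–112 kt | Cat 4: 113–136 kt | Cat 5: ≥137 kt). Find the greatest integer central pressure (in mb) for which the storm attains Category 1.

Category 1 begins at V = 64 kt.
Required ΔP = (64/5.9)^(1/0.624) = 10.847^1.603 ≈ 45.62 mb.
P_c ≤ 1012 − 45.62 = 966.38, so the highest integer P_c is 966 mb.

966 mb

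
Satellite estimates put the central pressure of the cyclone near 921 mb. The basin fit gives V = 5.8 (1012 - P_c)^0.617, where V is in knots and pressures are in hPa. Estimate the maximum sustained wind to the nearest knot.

ΔP = 1012 − 921 = 91 mb.
91^0.617 ≈ 16.171.
V ≈ 5.8 × 16.171 ≈ 93.8 kt.

94 kt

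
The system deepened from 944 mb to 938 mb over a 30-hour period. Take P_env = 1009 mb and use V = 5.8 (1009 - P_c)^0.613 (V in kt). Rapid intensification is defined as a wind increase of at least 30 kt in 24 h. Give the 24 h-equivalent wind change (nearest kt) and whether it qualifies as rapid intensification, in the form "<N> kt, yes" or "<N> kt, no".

V₁: ΔP = 65, V ≈ 5.8 × 65^0.613 ≈ 74.95 kt.
V₂: ΔP = 71, V ≈ 5.8 × 71^0.613 ≈ 79.11 kt.
ΔV over 30 h = 4.16 kt → 24 h equivalent = 4.16 × 24/30 ≈ 3.33 kt.
3 kt < 30 kt ⇒ not rapid intensification.

3 kt, no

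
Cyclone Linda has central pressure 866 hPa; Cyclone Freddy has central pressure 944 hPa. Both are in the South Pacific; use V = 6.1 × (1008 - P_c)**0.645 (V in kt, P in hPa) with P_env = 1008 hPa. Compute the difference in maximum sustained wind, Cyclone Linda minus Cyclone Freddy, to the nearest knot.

60 kt

Cyclone Linda: ΔP = 142; V ≈ 6.1 × 142^0.645 ≈ 149.13 kt.
Cyclone Freddy: ΔP = 64; V ≈ 6.1 × 64^0.645 ≈ 89.19 kt.
Difference ≈ 149.13 − 89.19 = 59.94 → 60 kt.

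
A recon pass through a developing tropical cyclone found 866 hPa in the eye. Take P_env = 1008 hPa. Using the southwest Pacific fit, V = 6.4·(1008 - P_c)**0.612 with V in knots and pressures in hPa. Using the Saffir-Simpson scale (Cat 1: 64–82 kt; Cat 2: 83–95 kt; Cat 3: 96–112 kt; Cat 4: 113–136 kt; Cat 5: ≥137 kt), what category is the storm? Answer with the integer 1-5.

4

ΔP = 1008 − 866 = 142 hPa.
V ≈ 6.4 × 142^0.612 = 6.4 × 20.76 ≈ 133 kt.
133 kt falls in the Category 4 band.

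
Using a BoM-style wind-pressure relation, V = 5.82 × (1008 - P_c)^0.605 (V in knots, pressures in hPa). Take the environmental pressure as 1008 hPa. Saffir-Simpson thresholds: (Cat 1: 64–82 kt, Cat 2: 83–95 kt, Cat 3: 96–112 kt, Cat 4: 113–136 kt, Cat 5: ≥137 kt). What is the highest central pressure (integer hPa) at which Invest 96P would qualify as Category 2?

927 hPa

Category 2 begins at V = 83 kt.
Required ΔP = (83/5.82)^(1/0.605) = 14.261^1.653 ≈ 80.85 hPa.
P_c ≤ 1008 − 80.85 = 927.15, so the highest integer P_c is 927 hPa.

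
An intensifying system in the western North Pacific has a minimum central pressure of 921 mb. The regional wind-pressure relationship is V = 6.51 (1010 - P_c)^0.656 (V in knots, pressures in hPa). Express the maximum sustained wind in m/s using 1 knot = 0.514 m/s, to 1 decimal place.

ΔP = 1010 − 921 = 89 mb.
V ≈ 6.51 × 89^0.656 = 6.51 × 19.002 ≈ 123.703 kt.
123.703 × 0.514 ≈ 63.58 m/s → 63.6 m/s.

63.6 m/s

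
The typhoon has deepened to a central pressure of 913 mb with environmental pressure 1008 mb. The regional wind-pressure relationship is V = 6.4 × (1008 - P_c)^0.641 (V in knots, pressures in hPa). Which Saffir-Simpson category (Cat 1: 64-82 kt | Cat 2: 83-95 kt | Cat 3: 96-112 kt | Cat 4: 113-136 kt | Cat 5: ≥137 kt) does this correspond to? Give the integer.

ΔP = 1008 − 913 = 95 mb.
V ≈ 6.4 × 95^0.641 = 6.4 × 18.52 ≈ 119 kt.
119 kt falls in the Category 4 band.

4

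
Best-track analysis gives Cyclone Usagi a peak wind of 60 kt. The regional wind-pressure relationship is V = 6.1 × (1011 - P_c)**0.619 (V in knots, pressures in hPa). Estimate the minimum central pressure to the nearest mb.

971 mb

ΔP = (V / 6.1)^(1/0.619) = (60/6.1)^1.616.
60/6.1 = 9.836; 9.836^1.616 ≈ 40.17 mb.
P_c = 1011 − 40.17 = 970.83 ≈ 971 mb.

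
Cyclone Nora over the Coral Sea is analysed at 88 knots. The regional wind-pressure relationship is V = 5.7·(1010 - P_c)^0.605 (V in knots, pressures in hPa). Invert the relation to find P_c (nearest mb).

ΔP = (V / 5.7)^(1/0.605) = (88/5.7)^1.653.
88/5.7 = 15.439; 15.439^1.653 ≈ 92.18 mb.
P_c = 1010 − 92.18 = 917.82 ≈ 918 mb.

918 mb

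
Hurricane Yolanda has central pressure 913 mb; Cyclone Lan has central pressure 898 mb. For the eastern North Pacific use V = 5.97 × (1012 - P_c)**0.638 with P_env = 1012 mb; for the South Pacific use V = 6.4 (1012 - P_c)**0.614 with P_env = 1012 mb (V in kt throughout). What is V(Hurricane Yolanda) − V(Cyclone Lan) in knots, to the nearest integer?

Hurricane Yolanda: ΔP = 99; V ≈ 5.97 × 99^0.638 ≈ 111.99 kt.
Cyclone Lan: ΔP = 114; V ≈ 6.4 × 114^0.614 ≈ 117.25 kt.
Difference ≈ 111.99 − 117.25 = -5.26 → -5 kt.

-5 kt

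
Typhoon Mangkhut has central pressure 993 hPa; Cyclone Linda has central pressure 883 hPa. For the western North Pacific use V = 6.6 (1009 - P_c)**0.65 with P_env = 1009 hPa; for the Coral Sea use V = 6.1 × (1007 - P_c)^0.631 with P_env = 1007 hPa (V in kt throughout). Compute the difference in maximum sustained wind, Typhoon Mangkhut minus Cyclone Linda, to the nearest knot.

Typhoon Mangkhut: ΔP = 16; V ≈ 6.6 × 16^0.65 ≈ 40.01 kt.
Cyclone Linda: ΔP = 124; V ≈ 6.1 × 124^0.631 ≈ 127.73 kt.
Difference ≈ 40.01 − 127.73 = -87.72 → -88 kt.

-88 kt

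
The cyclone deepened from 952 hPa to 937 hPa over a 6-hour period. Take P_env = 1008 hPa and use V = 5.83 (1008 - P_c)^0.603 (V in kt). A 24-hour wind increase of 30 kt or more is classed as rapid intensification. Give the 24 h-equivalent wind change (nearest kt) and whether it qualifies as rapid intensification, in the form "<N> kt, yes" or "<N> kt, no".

41 kt, yes

V₁: ΔP = 56, V ≈ 5.83 × 56^0.603 ≈ 66.04 kt.
V₂: ΔP = 71, V ≈ 5.83 × 71^0.603 ≈ 76.20 kt.
ΔV over 6 h = 10.16 kt → 24 h equivalent = 10.16 × 24/6 ≈ 40.64 kt.
41 kt ≥ 30 kt ⇒ rapid intensification.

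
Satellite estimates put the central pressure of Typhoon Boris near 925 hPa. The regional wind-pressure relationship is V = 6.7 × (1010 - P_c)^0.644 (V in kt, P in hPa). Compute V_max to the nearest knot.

117 kt

ΔP = 1010 − 925 = 85 hPa.
85^0.644 ≈ 17.480.
V ≈ 6.7 × 17.480 ≈ 117.1 kt.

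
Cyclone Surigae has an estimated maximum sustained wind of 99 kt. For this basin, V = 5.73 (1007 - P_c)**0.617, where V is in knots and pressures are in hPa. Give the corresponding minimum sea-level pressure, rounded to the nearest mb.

ΔP = (V / 5.73)^(1/0.617) = (99/5.73)^1.621.
99/5.73 = 17.277; 17.277^1.621 ≈ 101.31 mb.
P_c = 1007 − 101.31 = 905.69 ≈ 906 mb.

906 mb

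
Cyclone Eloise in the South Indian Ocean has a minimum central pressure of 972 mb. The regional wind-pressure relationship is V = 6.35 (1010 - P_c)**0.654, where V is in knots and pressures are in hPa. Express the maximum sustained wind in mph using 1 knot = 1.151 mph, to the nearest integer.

ΔP = 1010 − 972 = 38 mb.
V ≈ 6.35 × 38^0.654 = 6.35 × 10.794 ≈ 68.541 kt.
68.541 × 1.151 ≈ 78.89 mph → 79 mph.

79 mph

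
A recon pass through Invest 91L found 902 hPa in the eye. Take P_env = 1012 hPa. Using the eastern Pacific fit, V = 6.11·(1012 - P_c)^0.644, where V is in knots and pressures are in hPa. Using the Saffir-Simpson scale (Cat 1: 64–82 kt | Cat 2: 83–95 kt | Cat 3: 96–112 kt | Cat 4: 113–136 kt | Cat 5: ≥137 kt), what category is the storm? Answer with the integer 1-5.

ΔP = 1012 − 902 = 110 hPa.
V ≈ 6.11 × 110^0.644 = 6.11 × 20.64 ≈ 126 kt.
126 kt falls in the Category 4 band.

4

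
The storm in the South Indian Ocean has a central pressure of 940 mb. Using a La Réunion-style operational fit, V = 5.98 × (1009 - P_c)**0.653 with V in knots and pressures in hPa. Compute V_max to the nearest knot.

ΔP = 1009 − 940 = 69 mb.
69^0.653 ≈ 15.877.
V ≈ 5.98 × 15.877 ≈ 94.9 kt.

95 kt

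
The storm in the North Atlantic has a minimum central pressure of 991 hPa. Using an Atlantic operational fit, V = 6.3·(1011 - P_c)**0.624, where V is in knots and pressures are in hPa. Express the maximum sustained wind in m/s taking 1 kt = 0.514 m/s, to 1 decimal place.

21.0 m/s

ΔP = 1011 − 991 = 20 hPa.
V ≈ 6.3 × 20^0.624 = 6.3 × 6.484 ≈ 40.849 kt.
40.849 × 0.514 ≈ 21.00 m/s → 21.0 m/s.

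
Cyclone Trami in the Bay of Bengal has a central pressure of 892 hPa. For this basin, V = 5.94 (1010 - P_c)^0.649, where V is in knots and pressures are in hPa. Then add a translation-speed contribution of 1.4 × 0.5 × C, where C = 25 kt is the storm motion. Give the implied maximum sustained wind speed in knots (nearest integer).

149 kt

ΔP = 1010 − 892 = 118 hPa.
118^0.649 ≈ 22.113.
V ≈ 5.94 × 22.113 ≈ 131.4 kt.
Translation term: 1.4 × 0.5 × 25 = 17.5 kt.
Corrected V ≈ 148.9 kt → 149 kt.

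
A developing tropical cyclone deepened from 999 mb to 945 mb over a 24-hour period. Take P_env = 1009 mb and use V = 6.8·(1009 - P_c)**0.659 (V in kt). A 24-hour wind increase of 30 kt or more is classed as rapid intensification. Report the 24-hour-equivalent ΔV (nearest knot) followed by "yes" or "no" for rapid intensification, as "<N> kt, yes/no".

V₁: ΔP = 10, V ≈ 6.8 × 10^0.659 ≈ 31.01 kt.
V₂: ΔP = 64, V ≈ 6.8 × 64^0.659 ≈ 105.39 kt.
ΔV over 24 h = 74.38 kt → 24 h equivalent = 74.38 × 24/24 ≈ 74.38 kt.
74 kt ≥ 30 kt ⇒ rapid intensification.

74 kt, yes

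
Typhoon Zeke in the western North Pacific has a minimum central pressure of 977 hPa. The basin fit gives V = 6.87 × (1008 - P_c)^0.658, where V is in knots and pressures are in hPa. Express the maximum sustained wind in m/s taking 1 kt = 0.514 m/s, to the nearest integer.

34 m/s

ΔP = 1008 − 977 = 31 hPa.
V ≈ 6.87 × 31^0.658 = 6.87 × 9.579 ≈ 65.807 kt.
65.807 × 0.514 ≈ 33.82 m/s → 34 m/s.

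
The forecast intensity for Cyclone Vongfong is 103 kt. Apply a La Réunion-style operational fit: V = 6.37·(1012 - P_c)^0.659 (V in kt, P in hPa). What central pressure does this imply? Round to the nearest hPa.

ΔP = (V / 6.37)^(1/0.659) = (103/6.37)^1.517.
103/6.37 = 16.170; 16.170^1.517 ≈ 68.26 hPa.
P_c = 1012 − 68.26 = 943.74 ≈ 944 hPa.

944 hPa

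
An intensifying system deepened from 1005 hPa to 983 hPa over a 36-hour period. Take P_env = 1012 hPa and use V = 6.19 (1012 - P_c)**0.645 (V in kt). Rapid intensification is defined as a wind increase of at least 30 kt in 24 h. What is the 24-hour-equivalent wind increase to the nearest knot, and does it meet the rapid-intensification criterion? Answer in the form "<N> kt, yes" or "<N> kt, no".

V₁: ΔP = 7, V ≈ 6.19 × 7^0.645 ≈ 21.72 kt.
V₂: ΔP = 29, V ≈ 6.19 × 29^0.645 ≈ 54.32 kt.
ΔV over 36 h = 32.60 kt → 24 h equivalent = 32.60 × 24/36 ≈ 21.73 kt.
22 kt < 30 kt ⇒ not rapid intensification.

22 kt, no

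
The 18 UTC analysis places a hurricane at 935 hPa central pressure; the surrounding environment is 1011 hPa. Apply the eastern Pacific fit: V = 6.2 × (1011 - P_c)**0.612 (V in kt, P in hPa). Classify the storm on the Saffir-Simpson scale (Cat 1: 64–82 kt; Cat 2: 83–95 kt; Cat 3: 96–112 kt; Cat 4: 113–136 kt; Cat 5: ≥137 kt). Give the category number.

ΔP = 1011 − 935 = 76 hPa.
V ≈ 6.2 × 76^0.612 = 6.2 × 14.16 ≈ 88 kt.
88 kt falls in the Category 2 band.

2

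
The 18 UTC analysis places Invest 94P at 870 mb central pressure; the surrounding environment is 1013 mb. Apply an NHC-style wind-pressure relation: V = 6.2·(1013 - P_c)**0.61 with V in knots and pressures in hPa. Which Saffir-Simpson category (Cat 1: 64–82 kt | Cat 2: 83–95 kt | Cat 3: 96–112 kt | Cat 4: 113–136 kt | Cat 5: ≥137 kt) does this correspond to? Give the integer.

ΔP = 1013 − 870 = 143 mb.
V ≈ 6.2 × 143^0.61 = 6.2 × 20.64 ≈ 128 kt.
128 kt falls in the Category 4 band.

4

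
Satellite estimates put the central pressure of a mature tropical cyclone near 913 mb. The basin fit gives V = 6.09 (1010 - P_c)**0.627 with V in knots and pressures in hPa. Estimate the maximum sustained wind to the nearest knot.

107 kt

ΔP = 1010 − 913 = 97 mb.
97^0.627 ≈ 17.608.
V ≈ 6.09 × 17.608 ≈ 107.2 kt.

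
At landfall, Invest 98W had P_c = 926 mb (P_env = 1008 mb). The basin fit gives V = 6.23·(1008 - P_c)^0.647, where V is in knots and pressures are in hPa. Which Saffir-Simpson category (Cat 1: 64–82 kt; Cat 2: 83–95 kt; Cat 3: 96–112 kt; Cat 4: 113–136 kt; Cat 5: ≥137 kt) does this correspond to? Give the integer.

ΔP = 1008 − 926 = 82 mb.
V ≈ 6.23 × 82^0.647 = 6.23 × 17.31 ≈ 108 kt.
108 kt falls in the Category 3 band.

3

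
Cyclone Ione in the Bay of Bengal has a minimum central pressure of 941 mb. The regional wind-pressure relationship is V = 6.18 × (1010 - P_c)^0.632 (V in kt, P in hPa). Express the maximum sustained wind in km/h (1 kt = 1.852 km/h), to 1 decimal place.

166.3 km/h

ΔP = 1010 − 941 = 69 mb.
V ≈ 6.18 × 69^0.632 = 6.18 × 14.526 ≈ 89.772 kt.
89.772 × 1.852 ≈ 166.26 km/h → 166.3 km/h.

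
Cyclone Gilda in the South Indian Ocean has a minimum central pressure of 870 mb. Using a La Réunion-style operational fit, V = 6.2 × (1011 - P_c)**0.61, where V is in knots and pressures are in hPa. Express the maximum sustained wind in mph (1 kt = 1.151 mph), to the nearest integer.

146 mph

ΔP = 1011 − 870 = 141 mb.
V ≈ 6.2 × 141^0.61 = 6.2 × 20.466 ≈ 126.886 kt.
126.886 × 1.151 ≈ 146.05 mph → 146 mph.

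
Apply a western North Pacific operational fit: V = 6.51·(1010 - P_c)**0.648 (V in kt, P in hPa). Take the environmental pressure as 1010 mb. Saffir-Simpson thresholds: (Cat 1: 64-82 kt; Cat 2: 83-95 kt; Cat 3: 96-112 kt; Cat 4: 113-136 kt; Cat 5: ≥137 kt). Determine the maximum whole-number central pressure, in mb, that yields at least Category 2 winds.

959 mb

Category 2 begins at V = 83 kt.
Required ΔP = (83/6.51)^(1/0.648) = 12.750^1.543 ≈ 50.82 mb.
P_c ≤ 1010 − 50.82 = 959.18, so the highest integer P_c is 959 mb.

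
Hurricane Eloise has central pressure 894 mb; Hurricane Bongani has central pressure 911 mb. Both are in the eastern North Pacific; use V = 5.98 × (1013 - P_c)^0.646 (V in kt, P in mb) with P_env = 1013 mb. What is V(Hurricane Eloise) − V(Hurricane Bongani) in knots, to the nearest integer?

12 kt

Hurricane Eloise: ΔP = 119; V ≈ 5.98 × 119^0.646 ≈ 131.07 kt.
Hurricane Bongani: ΔP = 102; V ≈ 5.98 × 102^0.646 ≈ 118.65 kt.
Difference ≈ 131.07 − 118.65 = 12.42 → 12 kt.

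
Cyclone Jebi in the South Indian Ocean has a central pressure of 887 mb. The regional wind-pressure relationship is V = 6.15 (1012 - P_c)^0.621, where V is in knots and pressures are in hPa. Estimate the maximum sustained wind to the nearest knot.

ΔP = 1012 − 887 = 125 mb.
125^0.621 ≈ 20.053.
V ≈ 6.15 × 20.053 ≈ 123.3 kt.

123 kt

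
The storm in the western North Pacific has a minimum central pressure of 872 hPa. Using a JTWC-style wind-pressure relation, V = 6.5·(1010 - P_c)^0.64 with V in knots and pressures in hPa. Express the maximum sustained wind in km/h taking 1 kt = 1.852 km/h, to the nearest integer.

ΔP = 1010 − 872 = 138 hPa.
V ≈ 6.5 × 138^0.64 = 6.5 × 23.417 ≈ 152.207 kt.
152.207 × 1.852 ≈ 281.89 km/h → 282 km/h.

282 km/h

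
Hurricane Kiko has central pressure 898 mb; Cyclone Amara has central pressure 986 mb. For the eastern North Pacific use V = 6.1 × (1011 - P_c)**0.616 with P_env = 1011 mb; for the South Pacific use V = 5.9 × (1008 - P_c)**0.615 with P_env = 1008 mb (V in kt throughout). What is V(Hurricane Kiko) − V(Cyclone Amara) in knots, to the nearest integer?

Hurricane Kiko: ΔP = 113; V ≈ 6.1 × 113^0.616 ≈ 112.21 kt.
Cyclone Amara: ΔP = 22; V ≈ 5.9 × 22^0.615 ≈ 39.49 kt.
Difference ≈ 112.21 − 39.49 = 72.72 → 73 kt.

73 kt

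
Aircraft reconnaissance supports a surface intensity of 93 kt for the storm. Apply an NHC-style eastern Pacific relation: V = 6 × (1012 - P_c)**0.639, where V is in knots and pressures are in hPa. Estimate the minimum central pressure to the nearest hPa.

ΔP = (V / 6)^(1/0.639) = (93/6)^1.565.
93/6 = 15.500; 15.500^1.565 ≈ 72.91 hPa.
P_c = 1012 − 72.91 = 939.09 ≈ 939 hPa.

939 hPa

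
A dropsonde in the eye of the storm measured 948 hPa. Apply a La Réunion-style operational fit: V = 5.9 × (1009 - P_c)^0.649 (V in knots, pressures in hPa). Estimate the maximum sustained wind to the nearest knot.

85 kt

ΔP = 1009 − 948 = 61 hPa.
61^0.649 ≈ 14.411.
V ≈ 5.9 × 14.411 ≈ 85.0 kt.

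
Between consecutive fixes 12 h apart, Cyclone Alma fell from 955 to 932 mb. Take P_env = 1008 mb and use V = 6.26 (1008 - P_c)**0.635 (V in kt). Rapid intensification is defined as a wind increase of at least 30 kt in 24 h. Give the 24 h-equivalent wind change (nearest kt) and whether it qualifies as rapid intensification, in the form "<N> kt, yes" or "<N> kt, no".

V₁: ΔP = 53, V ≈ 6.26 × 53^0.635 ≈ 77.89 kt.
V₂: ΔP = 76, V ≈ 6.26 × 76^0.635 ≈ 97.92 kt.
ΔV over 12 h = 20.03 kt → 24 h equivalent = 20.03 × 24/12 ≈ 40.06 kt.
40 kt ≥ 30 kt ⇒ rapid intensification.

40 kt, yes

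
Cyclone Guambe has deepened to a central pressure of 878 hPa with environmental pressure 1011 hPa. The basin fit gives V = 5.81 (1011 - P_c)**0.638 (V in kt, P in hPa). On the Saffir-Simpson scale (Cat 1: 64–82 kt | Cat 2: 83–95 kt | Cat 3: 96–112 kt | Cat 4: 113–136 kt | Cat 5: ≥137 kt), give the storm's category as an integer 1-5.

ΔP = 1011 − 878 = 133 hPa.
V ≈ 5.81 × 133^0.638 = 5.81 × 22.65 ≈ 132 kt.
132 kt falls in the Category 4 band.

4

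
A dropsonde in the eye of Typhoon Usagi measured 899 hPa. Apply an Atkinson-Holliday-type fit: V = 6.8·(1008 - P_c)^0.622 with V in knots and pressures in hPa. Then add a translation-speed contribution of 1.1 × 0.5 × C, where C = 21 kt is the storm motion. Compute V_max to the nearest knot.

ΔP = 1008 − 899 = 109 hPa.
109^0.622 ≈ 18.505.
V ≈ 6.8 × 18.505 ≈ 125.8 kt.
Translation term: 1.1 × 0.5 × 21 = 11.55 kt.
Corrected V ≈ 137.35 kt → 137 kt.

137 kt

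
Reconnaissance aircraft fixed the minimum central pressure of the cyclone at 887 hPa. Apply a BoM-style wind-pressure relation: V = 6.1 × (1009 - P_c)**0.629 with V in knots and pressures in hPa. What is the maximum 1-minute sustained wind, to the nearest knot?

125 kt

ΔP = 1009 − 887 = 122 hPa.
122^0.629 ≈ 20.527.
V ≈ 6.1 × 20.527 ≈ 125.2 kt.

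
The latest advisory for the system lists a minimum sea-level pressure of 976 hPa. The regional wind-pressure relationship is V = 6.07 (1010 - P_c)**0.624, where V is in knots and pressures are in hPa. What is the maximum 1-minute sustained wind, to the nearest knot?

ΔP = 1010 − 976 = 34 hPa.
34^0.624 ≈ 9.029.
V ≈ 6.07 × 9.029 ≈ 54.8 kt.

55 kt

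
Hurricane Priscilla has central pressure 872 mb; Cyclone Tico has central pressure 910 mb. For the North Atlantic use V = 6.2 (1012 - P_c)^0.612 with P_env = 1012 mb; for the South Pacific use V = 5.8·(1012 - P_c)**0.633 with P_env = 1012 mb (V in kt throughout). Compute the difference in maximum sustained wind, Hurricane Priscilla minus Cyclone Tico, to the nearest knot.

19 kt

Hurricane Priscilla: ΔP = 140; V ≈ 6.2 × 140^0.612 ≈ 127.59 kt.
Cyclone Tico: ΔP = 102; V ≈ 5.8 × 102^0.633 ≈ 108.36 kt.
Difference ≈ 127.59 − 108.36 = 19.23 → 19 kt.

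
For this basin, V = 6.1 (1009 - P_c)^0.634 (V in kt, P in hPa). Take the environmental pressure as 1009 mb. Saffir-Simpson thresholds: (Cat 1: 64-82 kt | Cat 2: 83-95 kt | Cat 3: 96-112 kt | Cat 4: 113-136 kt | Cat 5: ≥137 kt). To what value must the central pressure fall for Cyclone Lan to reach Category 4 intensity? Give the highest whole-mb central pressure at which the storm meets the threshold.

909 mb

Category 4 begins at V = 113 kt.
Required ΔP = (113/6.1)^(1/0.634) = 18.525^1.577 ≈ 99.91 mb.
P_c ≤ 1009 − 99.91 = 909.09, so the highest integer P_c is 909 mb.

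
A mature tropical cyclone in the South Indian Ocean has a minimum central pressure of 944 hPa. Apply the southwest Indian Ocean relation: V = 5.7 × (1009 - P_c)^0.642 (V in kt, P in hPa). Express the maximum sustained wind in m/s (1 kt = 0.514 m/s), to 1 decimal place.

ΔP = 1009 − 944 = 65 hPa.
V ≈ 5.7 × 65^0.642 = 5.7 × 14.584 ≈ 83.131 kt.
83.131 × 0.514 ≈ 42.73 m/s → 42.7 m/s.

42.7 m/s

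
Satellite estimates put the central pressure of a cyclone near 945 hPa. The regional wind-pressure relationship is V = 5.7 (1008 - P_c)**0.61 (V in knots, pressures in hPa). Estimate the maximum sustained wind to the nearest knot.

71 kt

ΔP = 1008 − 945 = 63 hPa.
63^0.61 ≈ 12.520.
V ≈ 5.7 × 12.520 ≈ 71.4 kt.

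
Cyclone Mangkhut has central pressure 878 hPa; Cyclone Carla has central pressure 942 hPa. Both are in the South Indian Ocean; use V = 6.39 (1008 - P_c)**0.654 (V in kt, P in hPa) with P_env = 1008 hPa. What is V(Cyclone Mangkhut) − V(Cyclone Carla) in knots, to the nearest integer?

Cyclone Mangkhut: ΔP = 130; V ≈ 6.39 × 130^0.654 ≈ 154.18 kt.
Cyclone Carla: ΔP = 66; V ≈ 6.39 × 66^0.654 ≈ 98.97 kt.
Difference ≈ 154.18 − 98.97 = 55.21 → 55 kt.

55 kt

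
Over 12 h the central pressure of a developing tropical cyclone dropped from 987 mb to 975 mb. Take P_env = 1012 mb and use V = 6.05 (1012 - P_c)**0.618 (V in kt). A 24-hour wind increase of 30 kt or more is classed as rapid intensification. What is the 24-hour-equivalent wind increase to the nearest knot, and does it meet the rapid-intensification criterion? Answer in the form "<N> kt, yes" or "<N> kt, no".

24 kt, no

V₁: ΔP = 25, V ≈ 6.05 × 25^0.618 ≈ 44.23 kt.
V₂: ΔP = 37, V ≈ 6.05 × 37^0.618 ≈ 56.35 kt.
ΔV over 12 h = 12.12 kt → 24 h equivalent = 12.12 × 24/12 ≈ 24.24 kt.
24 kt < 30 kt ⇒ not rapid intensification.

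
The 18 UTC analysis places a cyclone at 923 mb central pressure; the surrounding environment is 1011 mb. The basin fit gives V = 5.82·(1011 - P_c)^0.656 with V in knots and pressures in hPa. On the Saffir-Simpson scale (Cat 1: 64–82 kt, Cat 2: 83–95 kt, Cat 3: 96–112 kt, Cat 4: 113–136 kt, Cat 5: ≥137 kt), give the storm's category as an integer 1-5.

ΔP = 1011 − 923 = 88 mb.
V ≈ 5.82 × 88^0.656 = 5.82 × 18.86 ≈ 110 kt.
110 kt falls in the Category 3 band.

3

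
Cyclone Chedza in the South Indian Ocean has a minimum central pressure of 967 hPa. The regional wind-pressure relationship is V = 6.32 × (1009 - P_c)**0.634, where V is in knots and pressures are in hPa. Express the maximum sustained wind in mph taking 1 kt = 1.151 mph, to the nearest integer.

78 mph

ΔP = 1009 − 967 = 42 hPa.
V ≈ 6.32 × 42^0.634 = 6.32 × 10.694 ≈ 67.586 kt.
67.586 × 1.151 ≈ 77.79 mph → 78 mph.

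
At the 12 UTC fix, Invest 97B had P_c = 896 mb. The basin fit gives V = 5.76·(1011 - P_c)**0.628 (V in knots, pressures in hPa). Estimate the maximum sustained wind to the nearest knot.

ΔP = 1011 − 896 = 115 mb.
115^0.628 ≈ 19.684.
V ≈ 5.76 × 19.684 ≈ 113.4 kt.

113 kt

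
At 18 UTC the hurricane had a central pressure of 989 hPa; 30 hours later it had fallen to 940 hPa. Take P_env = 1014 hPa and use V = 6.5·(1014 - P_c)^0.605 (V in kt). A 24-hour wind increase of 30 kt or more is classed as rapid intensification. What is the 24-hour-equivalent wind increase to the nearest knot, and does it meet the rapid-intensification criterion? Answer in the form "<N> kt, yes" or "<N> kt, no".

V₁: ΔP = 25, V ≈ 6.5 × 25^0.605 ≈ 45.57 kt.
V₂: ΔP = 74, V ≈ 6.5 × 74^0.605 ≈ 87.86 kt.
ΔV over 30 h = 42.29 kt → 24 h equivalent = 42.29 × 24/30 ≈ 33.83 kt.
34 kt ≥ 30 kt ⇒ rapid intensification.

34 kt, yes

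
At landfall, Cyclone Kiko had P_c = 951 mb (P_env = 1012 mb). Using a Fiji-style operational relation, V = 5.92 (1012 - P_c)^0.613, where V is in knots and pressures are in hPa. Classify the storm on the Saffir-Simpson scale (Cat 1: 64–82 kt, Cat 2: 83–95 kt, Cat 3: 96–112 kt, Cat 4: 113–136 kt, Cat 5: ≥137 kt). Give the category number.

ΔP = 1012 − 951 = 61 mb.
V ≈ 5.92 × 61^0.613 = 5.92 × 12.43 ≈ 74 kt.
74 kt falls in the Category 1 band.

1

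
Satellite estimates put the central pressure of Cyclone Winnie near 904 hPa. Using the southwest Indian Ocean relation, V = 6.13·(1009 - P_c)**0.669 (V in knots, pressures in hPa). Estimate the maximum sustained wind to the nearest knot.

138 kt

ΔP = 1009 − 904 = 105 hPa.
105^0.669 ≈ 22.500.
V ≈ 6.13 × 22.500 ≈ 137.9 kt.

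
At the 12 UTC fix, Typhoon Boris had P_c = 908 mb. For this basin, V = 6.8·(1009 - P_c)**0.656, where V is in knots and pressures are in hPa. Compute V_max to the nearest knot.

ΔP = 1009 − 908 = 101 mb.
101^0.656 ≈ 20.646.
V ≈ 6.8 × 20.646 ≈ 140.4 kt.

140 kt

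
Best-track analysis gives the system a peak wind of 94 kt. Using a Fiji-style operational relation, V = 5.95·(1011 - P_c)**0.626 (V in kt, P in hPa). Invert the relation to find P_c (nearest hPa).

929 hPa

ΔP = (V / 5.95)^(1/0.626) = (94/5.95)^1.597.
94/5.95 = 15.798; 15.798^1.597 ≈ 82.17 hPa.
P_c = 1011 − 82.17 = 928.83 ≈ 929 hPa.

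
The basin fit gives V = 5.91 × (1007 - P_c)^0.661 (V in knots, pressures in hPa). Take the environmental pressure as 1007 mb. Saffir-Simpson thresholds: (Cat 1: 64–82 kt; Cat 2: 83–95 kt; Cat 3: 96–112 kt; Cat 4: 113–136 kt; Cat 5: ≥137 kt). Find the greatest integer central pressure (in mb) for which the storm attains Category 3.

Category 3 begins at V = 96 kt.
Required ΔP = (96/5.91)^(1/0.661) = 16.244^1.513 ≈ 67.86 mb.
P_c ≤ 1007 − 67.86 = 939.14, so the highest integer P_c is 939 mb.

939 mb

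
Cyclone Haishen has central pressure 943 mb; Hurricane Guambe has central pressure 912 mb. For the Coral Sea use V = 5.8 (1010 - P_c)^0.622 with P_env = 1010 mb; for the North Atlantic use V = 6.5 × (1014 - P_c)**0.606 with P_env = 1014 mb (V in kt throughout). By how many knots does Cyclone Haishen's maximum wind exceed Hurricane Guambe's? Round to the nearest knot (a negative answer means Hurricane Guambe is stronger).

-28 kt

Cyclone Haishen: ΔP = 67; V ≈ 5.8 × 67^0.622 ≈ 79.30 kt.
Hurricane Guambe: ΔP = 102; V ≈ 6.5 × 102^0.606 ≈ 107.18 kt.
Difference ≈ 79.30 − 107.18 = -27.88 → -28 kt.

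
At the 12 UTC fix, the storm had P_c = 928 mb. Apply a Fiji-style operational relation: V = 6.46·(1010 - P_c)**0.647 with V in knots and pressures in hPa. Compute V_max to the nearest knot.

112 kt

ΔP = 1010 − 928 = 82 mb.
82^0.647 ≈ 17.308.
V ≈ 6.46 × 17.308 ≈ 111.8 kt.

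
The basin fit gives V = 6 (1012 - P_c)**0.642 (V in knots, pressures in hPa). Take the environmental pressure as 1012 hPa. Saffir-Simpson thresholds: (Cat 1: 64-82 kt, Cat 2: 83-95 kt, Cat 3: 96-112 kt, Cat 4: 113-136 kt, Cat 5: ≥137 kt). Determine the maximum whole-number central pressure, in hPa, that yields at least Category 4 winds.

915 hPa

Category 4 begins at V = 113 kt.
Required ΔP = (113/6)^(1/0.642) = 18.833^1.558 ≈ 96.80 hPa.
P_c ≤ 1012 − 96.80 = 915.20, so the highest integer P_c is 915 hPa.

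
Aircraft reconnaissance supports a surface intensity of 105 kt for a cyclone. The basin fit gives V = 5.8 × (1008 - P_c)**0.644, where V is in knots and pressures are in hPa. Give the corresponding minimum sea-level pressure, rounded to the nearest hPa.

918 hPa

ΔP = (V / 5.8)^(1/0.644) = (105/5.8)^1.553.
105/5.8 = 18.103; 18.103^1.553 ≈ 89.75 hPa.
P_c = 1008 − 89.75 = 918.25 ≈ 918 hPa.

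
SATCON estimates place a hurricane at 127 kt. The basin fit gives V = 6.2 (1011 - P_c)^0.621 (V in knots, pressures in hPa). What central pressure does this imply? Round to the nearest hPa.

ΔP = (V / 6.2)^(1/0.621) = (127/6.2)^1.610.
127/6.2 = 20.484; 20.484^1.610 ≈ 129.35 hPa.
P_c = 1011 − 129.35 = 881.65 ≈ 882 hPa.

882 hPa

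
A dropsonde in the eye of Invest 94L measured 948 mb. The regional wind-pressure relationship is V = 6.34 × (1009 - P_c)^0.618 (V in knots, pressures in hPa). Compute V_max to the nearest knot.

ΔP = 1009 − 948 = 61 mb.
61^0.618 ≈ 12.686.
V ≈ 6.34 × 12.686 ≈ 80.4 kt.

80 kt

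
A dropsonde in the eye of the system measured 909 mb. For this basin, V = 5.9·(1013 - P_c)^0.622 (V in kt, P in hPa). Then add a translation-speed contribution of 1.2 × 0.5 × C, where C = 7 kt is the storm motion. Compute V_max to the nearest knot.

ΔP = 1013 − 909 = 104 mb.
104^0.622 ≈ 17.972.
V ≈ 5.9 × 17.972 ≈ 106.0 kt.
Translation term: 1.2 × 0.5 × 7 = 4.2 kt.
Corrected V ≈ 110.2 kt → 110 kt.

110 kt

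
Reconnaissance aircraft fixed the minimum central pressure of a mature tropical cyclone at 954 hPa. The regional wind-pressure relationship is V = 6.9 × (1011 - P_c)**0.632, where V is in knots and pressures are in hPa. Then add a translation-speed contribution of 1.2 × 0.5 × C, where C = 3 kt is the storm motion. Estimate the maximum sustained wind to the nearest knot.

91 kt

ΔP = 1011 − 954 = 57 hPa.
57^0.632 ≈ 12.874.
V ≈ 6.9 × 12.874 ≈ 88.8 kt.
Translation term: 1.2 × 0.5 × 3 = 1.8 kt.
Corrected V ≈ 90.6 kt → 91 kt.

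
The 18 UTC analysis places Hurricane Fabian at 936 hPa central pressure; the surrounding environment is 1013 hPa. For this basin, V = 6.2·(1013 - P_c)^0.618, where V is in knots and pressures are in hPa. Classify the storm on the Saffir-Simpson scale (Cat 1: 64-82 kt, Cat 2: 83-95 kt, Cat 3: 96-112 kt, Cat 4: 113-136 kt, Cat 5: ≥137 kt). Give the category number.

ΔP = 1013 − 936 = 77 hPa.
V ≈ 6.2 × 77^0.618 = 6.2 × 14.65 ≈ 91 kt.
91 kt falls in the Category 2 band.

2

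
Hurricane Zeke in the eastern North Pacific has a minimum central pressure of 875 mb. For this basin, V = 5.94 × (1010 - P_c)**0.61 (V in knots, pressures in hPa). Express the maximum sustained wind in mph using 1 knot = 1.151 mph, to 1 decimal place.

136.3 mph

ΔP = 1010 − 875 = 135 mb.
V ≈ 5.94 × 135^0.61 = 5.94 × 19.930 ≈ 118.383 kt.
118.383 × 1.151 ≈ 136.26 mph → 136.3 mph.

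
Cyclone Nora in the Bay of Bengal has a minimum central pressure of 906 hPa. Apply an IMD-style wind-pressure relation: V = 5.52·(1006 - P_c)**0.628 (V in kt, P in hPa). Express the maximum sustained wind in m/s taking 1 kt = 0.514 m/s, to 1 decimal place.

ΔP = 1006 − 906 = 100 hPa.
V ≈ 5.52 × 100^0.628 = 5.52 × 18.030 ≈ 99.527 kt.
99.527 × 0.514 ≈ 51.16 m/s → 51.2 m/s.

51.2 m/s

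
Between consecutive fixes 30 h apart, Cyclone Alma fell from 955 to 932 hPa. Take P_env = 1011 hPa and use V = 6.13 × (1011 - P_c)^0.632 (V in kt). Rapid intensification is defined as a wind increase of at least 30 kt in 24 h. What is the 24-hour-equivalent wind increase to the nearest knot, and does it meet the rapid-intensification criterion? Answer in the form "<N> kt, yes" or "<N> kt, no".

V₁: ΔP = 56, V ≈ 6.13 × 56^0.632 ≈ 78.04 kt.
V₂: ΔP = 79, V ≈ 6.13 × 79^0.632 ≈ 97.00 kt.
ΔV over 30 h = 18.96 kt → 24 h equivalent = 18.96 × 24/30 ≈ 15.17 kt.
15 kt < 30 kt ⇒ not rapid intensification.

15 kt, no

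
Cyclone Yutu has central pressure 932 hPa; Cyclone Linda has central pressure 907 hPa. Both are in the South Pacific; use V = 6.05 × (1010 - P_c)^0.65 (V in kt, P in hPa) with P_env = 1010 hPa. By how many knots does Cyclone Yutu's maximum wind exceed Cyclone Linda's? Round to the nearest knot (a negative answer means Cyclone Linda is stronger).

-20 kt

Cyclone Yutu: ΔP = 78; V ≈ 6.05 × 78^0.65 ≈ 102.71 kt.
Cyclone Linda: ΔP = 103; V ≈ 6.05 × 103^0.65 ≈ 123.06 kt.
Difference ≈ 102.71 − 123.06 = -20.35 → -20 kt.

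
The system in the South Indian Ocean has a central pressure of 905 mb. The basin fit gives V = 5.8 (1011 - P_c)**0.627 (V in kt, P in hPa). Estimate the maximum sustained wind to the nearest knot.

108 kt

ΔP = 1011 − 905 = 106 mb.
106^0.627 ≈ 18.615.
V ≈ 5.8 × 18.615 ≈ 108.0 kt.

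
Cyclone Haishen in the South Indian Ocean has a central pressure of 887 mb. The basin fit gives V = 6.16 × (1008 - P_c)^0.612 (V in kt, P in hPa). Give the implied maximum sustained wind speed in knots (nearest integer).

ΔP = 1008 − 887 = 121 mb.
121^0.612 ≈ 18.822.
V ≈ 6.16 × 18.822 ≈ 115.9 kt.

116 kt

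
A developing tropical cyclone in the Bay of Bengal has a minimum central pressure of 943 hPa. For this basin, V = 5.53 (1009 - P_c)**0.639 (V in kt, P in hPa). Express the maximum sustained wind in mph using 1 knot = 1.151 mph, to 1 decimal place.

ΔP = 1009 − 943 = 66 hPa.
V ≈ 5.53 × 66^0.639 = 5.53 × 14.544 ≈ 80.429 kt.
80.429 × 1.151 ≈ 92.57 mph → 92.6 mph.

92.6 mph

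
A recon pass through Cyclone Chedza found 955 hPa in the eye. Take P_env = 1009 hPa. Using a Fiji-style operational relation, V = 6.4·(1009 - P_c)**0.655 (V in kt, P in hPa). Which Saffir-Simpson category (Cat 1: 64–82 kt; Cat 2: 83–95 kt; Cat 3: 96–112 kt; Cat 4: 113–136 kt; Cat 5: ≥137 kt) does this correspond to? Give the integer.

ΔP = 1009 − 955 = 54 hPa.
V ≈ 6.4 × 54^0.655 = 6.4 × 13.64 ≈ 87 kt.
87 kt falls in the Category 2 band.

2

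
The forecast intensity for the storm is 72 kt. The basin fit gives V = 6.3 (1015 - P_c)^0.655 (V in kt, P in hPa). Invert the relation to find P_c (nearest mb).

ΔP = (V / 6.3)^(1/0.655) = (72/6.3)^1.527.
72/6.3 = 11.429; 11.429^1.527 ≈ 41.23 mb.
P_c = 1015 − 41.23 = 973.77 ≈ 974 mb.

974 mb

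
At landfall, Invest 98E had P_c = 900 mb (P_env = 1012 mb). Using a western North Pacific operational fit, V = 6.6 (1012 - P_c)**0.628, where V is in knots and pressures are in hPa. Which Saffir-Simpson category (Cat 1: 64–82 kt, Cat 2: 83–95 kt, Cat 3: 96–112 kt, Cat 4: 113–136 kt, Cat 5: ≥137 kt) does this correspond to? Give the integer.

ΔP = 1012 − 900 = 112 mb.
V ≈ 6.6 × 112^0.628 = 6.6 × 19.36 ≈ 128 kt.
128 kt falls in the Category 4 band.

4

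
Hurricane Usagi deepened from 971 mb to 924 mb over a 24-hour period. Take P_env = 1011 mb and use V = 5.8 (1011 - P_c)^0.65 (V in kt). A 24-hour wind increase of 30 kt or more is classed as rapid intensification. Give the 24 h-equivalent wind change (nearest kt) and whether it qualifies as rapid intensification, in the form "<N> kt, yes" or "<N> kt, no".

42 kt, yes

V₁: ΔP = 40, V ≈ 5.8 × 40^0.65 ≈ 63.79 kt.
V₂: ΔP = 87, V ≈ 5.8 × 87^0.65 ≈ 105.71 kt.
ΔV over 24 h = 41.92 kt → 24 h equivalent = 41.92 × 24/24 ≈ 41.92 kt.
42 kt ≥ 30 kt ⇒ rapid intensification.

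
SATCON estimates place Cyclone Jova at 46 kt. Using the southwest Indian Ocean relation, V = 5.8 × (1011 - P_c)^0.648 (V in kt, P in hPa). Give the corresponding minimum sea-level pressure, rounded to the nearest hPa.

987 hPa

ΔP = (V / 5.8)^(1/0.648) = (46/5.8)^1.543.
46/5.8 = 7.931; 7.931^1.543 ≈ 24.43 hPa.
P_c = 1011 − 24.43 = 986.57 ≈ 987 hPa.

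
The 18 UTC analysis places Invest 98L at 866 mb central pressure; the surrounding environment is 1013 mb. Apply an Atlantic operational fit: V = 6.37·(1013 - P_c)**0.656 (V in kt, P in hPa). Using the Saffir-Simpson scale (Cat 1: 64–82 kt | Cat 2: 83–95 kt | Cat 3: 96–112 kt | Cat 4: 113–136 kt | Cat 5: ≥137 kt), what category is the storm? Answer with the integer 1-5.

ΔP = 1013 − 866 = 147 mb.
V ≈ 6.37 × 147^0.656 = 6.37 × 26.41 ≈ 168 kt.
168 kt falls in the Category 5 band.

5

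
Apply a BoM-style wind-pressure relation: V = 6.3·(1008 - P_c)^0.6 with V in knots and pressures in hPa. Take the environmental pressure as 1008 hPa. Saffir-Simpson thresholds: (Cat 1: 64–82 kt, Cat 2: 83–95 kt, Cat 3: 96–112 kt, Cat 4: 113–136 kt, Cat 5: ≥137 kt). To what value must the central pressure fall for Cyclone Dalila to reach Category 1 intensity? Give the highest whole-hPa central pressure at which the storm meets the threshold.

Category 1 begins at V = 64 kt.
Required ΔP = (64/6.3)^(1/0.6) = 10.159^1.667 ≈ 47.65 hPa.
P_c ≤ 1008 − 47.65 = 960.35, so the highest integer P_c is 960 hPa.

960 hPa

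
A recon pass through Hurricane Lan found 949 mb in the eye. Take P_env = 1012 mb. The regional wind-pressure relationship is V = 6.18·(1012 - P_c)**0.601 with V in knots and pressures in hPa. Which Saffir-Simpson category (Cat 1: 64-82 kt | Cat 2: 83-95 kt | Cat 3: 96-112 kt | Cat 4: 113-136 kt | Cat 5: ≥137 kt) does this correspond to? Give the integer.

1

ΔP = 1012 − 949 = 63 mb.
V ≈ 6.18 × 63^0.601 = 6.18 × 12.06 ≈ 75 kt.
75 kt falls in the Category 1 band.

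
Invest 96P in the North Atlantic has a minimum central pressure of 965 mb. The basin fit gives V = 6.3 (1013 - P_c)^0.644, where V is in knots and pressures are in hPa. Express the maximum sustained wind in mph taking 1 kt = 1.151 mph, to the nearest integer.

ΔP = 1013 − 965 = 48 mb.
V ≈ 6.3 × 48^0.644 = 6.3 × 12.098 ≈ 76.218 kt.
76.218 × 1.151 ≈ 87.73 mph → 88 mph.

88 mph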